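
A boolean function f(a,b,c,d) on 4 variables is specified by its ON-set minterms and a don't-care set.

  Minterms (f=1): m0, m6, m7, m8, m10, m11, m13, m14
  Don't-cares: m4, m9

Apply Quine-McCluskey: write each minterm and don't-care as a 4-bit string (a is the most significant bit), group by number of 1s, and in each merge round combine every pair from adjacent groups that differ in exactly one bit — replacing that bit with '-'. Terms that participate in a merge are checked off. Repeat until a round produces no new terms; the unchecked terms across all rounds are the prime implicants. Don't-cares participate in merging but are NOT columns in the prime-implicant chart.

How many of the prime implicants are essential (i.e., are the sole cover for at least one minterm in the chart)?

Round 0: 0000✓ 0100✓ 0110✓ 0111✓ 1000✓ 1001✓ 1010✓ 1011✓ 1101✓ 1110✓
Round 1: -000 -110 0-00 01-0 011- 1-01 1-10 10-0✓ 10-1✓ 100-✓ 101-✓
Round 2: 10--
PIs = {-000, -110, 0-00, 01-0, 011-, 1-01, 1-10, 10--}
Coverage chart:
  m0: -000,0-00
  m6: -110,01-0,011-
  m7: 011- ←essential
  m8: -000,10--
  m10: 1-10,10--
  m11: 10-- ←essential
  m13: 1-01 ←essential
  m14: -110,1-10
Essential: 011-, 1-01, 10--

3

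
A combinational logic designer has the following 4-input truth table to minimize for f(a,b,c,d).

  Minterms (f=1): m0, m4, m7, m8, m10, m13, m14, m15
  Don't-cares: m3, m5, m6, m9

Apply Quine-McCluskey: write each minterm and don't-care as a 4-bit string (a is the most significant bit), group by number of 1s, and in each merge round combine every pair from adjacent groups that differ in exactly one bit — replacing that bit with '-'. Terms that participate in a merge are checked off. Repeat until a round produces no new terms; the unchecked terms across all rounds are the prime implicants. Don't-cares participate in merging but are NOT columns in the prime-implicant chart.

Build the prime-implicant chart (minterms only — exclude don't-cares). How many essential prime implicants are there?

0

size-2^0 implicants → 0000(✓)  0011(✓)  0100(✓)  0101(✓)  0110(✓)  0111(✓)  1000(✓)  1001(✓)  1010(✓)  1101(✓)  1110(✓)  1111(✓)
size-2^1 implicants → -000  -101(✓)  -110(✓)  -111(✓)  0-00  0-11  01-0(✓)  01-1(✓)  010-(✓)  011-(✓)  1-01  1-10  10-0  100-  11-1(✓)  111-(✓)
size-2^2 implicants → -1-1  -11-  01--
Unchecked terms (primes): -000, -1-1, -11-, 0-00, 0-11, 01--, 1-01, 1-10, 10-0, 100-
Minterm coverage:
  m0 ⊆ -000,0-00
  m4 ⊆ 0-00,01--
  m7 ⊆ -1-1,-11-,0-11,01--
  m8 ⊆ -000,10-0,100-
  m10 ⊆ 1-10,10-0
  m13 ⊆ -1-1,1-01
  m14 ⊆ -11-,1-10
  m15 ⊆ -1-1,-11-
(no essential prime implicants)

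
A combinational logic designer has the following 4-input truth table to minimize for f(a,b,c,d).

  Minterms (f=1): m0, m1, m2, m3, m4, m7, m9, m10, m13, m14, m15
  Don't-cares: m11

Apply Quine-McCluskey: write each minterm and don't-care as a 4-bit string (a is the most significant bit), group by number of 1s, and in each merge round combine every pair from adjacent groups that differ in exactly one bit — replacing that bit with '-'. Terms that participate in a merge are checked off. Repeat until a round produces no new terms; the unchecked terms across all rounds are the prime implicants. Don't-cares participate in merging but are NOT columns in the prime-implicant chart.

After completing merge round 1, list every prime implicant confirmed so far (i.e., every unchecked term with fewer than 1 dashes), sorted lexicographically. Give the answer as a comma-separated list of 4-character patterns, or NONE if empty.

[col 0] 0000*, 0001*, 0010*, 0011*, 0100*, 0111*, 1001*, 1010*, 1011*, 1101*, 1110*, 1111*
[col 1] -001*, -010*, -011*, -111*, 0-00, 0-11*, 00-0*, 00-1*, 000-*, 001-*, 1-01*, 1-10*, 1-11*, 10-1*, 101-*, 11-1*, 111-*
[col 2] --11, -0-1, -01-, 00--, 1--1, 1-1-
Prime implicants: --11, -0-1, -01-, 0-00, 00--, 1--1, 1-1-

NONE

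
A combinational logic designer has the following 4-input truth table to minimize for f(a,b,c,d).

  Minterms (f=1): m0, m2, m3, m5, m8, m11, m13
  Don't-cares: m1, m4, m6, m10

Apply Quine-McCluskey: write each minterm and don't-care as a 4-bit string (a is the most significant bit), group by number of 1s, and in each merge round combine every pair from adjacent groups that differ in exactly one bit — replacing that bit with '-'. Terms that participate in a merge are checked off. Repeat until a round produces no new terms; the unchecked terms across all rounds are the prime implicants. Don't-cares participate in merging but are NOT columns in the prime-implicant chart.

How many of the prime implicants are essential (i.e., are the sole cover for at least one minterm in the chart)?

3

Round 0: 0000✓ 0001✓ 0010✓ 0011✓ 0100✓ 0101✓ 0110✓ 1000✓ 1010✓ 1011✓ 1101✓
Round 1: -000✓ -010✓ -011✓ -101 0-00✓ 0-01✓ 0-10✓ 00-0✓ 00-1✓ 000-✓ 001-✓ 01-0✓ 010-✓ 10-0✓ 101-✓
Round 2: -0-0 -01- 0--0 0-0- 00--
PIs = {-0-0, -01-, -101, 0--0, 0-0-, 00--}
Coverage chart:
  m0: -0-0,0--0,0-0-,00--
  m2: -0-0,-01-,0--0,00--
  m3: -01-,00--
  m5: -101,0-0-
  m8: -0-0 ←essential
  m11: -01- ←essential
  m13: -101 ←essential
Essential: -0-0, -01-, -101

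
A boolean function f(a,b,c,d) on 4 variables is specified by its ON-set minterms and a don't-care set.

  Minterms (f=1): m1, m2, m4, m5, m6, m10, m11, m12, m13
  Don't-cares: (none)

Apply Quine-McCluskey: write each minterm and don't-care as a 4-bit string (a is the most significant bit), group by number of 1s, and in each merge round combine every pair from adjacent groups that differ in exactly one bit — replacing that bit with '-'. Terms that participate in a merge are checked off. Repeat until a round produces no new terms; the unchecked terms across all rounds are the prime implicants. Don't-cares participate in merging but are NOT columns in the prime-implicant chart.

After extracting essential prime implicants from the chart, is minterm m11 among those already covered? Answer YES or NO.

YES

[col 0] 0001*, 0010*, 0100*, 0101*, 0110*, 1010*, 1011*, 1100*, 1101*
[col 1] -010, -100*, -101*, 0-01, 0-10, 01-0, 010-*, 101-, 110-*
[col 2] -10-
Prime implicants: -010, -10-, 0-01, 0-10, 01-0, 101-
PI chart (minterm → PIs covering it):
  1 | 0-01  (sole → essential)
  2 | -010,0-10
  4 | -10-,01-0
  5 | -10-,0-01
  6 | 0-10,01-0
  10 | -010,101-
  11 | 101-  (sole → essential)
  12 | -10-  (sole → essential)
  13 | -10-  (sole → essential)
Essential prime implicants: -10-, 0-01, 101-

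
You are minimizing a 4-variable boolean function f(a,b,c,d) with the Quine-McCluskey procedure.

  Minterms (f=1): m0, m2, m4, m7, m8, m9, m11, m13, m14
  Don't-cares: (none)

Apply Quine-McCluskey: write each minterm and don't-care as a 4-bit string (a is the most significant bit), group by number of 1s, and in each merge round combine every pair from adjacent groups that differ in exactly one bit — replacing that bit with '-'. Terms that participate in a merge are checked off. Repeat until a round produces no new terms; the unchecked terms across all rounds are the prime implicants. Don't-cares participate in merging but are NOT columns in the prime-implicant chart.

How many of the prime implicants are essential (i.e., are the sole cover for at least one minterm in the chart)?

6

size-2^0 implicants → 0000(✓)  0010(✓)  0100(✓)  0111  1000(✓)  1001(✓)  1011(✓)  1101(✓)  1110
size-2^1 implicants → -000  0-00  00-0  1-01  10-1  100-
Unchecked terms (primes): -000, 0-00, 00-0, 0111, 1-01, 10-1, 100-, 1110
Minterm coverage:
  m0 ⊆ -000,0-00,00-0
  m2 ⊆ 00-0 [E]
  m4 ⊆ 0-00 [E]
  m7 ⊆ 0111 [E]
  m8 ⊆ -000,100-
  m9 ⊆ 1-01,10-1,100-
  m11 ⊆ 10-1 [E]
  m13 ⊆ 1-01 [E]
  m14 ⊆ 1110 [E]
E = {0-00, 00-0, 0111, 1-01, 10-1, 1110}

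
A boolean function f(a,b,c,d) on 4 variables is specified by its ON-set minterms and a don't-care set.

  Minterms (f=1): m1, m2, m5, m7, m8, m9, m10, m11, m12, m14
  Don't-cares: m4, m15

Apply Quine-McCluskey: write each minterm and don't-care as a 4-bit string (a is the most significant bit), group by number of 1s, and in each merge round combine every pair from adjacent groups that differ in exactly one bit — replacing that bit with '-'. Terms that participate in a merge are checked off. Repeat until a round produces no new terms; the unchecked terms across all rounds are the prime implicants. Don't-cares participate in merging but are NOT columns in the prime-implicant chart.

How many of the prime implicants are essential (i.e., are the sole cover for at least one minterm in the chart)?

1

[col 0] 0001*, 0010*, 0100*, 0101*, 0111*, 1000*, 1001*, 1010*, 1011*, 1100*, 1110*, 1111*
[col 1] -001, -010, -100, -111, 0-01, 01-1, 010-, 1-00*, 1-10*, 1-11*, 10-0*, 10-1*, 100-*, 101-*, 11-0*, 111-*
[col 2] 1--0, 1-1-, 10--
Prime implicants: -001, -010, -100, -111, 0-01, 01-1, 010-, 1--0, 1-1-, 10--
PI chart (minterm → PIs covering it):
  1 | -001,0-01
  2 | -010  (sole → essential)
  5 | 0-01,01-1,010-
  7 | -111,01-1
  8 | 1--0,10--
  9 | -001,10--
  10 | -010,1--0,1-1-,10--
  11 | 1-1-,10--
  12 | -100,1--0
  14 | 1--0,1-1-
Essential prime implicants: -010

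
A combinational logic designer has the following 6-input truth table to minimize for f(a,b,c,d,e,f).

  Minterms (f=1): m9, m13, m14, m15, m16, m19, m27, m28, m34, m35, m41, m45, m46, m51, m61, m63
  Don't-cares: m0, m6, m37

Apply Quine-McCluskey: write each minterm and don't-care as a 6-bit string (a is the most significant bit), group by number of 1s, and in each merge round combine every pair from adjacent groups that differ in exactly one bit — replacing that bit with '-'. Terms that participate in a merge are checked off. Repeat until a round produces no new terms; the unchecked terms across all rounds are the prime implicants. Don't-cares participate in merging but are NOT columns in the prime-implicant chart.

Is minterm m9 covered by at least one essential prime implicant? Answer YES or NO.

YES

size-2^0 implicants → 000000(✓)  000110(✓)  001001(✓)  001101(✓)  001110(✓)  001111(✓)  010000(✓)  010011(✓)  011011(✓)  011100  100010(✓)  100011(✓)  100101(✓)  101001(✓)  101101(✓)  101110(✓)  110011(✓)  111101(✓)  111111(✓)
size-2^1 implicants → -01001(✓)  -01101(✓)  -01110  -10011  0-0000  00-110  001-01(✓)  0011-1  00111-  01-011  1-0011  1-1101  10-101  10001-  101-01(✓)  1111-1
size-2^2 implicants → -01-01
Unchecked terms (primes): -01-01, -01110, -10011, 0-0000, 00-110, 0011-1, 00111-, 01-011, 011100, 1-0011, 1-1101, 10-101, 10001-, 1111-1
Minterm coverage:
  m9 ⊆ -01-01 [E]
  m13 ⊆ -01-01,0011-1
  m14 ⊆ -01110,00-110,00111-
  m15 ⊆ 0011-1,00111-
  m16 ⊆ 0-0000 [E]
  m19 ⊆ -10011,01-011
  m27 ⊆ 01-011 [E]
  m28 ⊆ 011100 [E]
  m34 ⊆ 10001- [E]
  m35 ⊆ 1-0011,10001-
  m41 ⊆ -01-01 [E]
  m45 ⊆ -01-01,1-1101,10-101
  m46 ⊆ -01110 [E]
  m51 ⊆ -10011,1-0011
  m61 ⊆ 1-1101,1111-1
  m63 ⊆ 1111-1 [E]
E = {-01-01, -01110, 0-0000, 01-011, 011100, 10001-, 1111-1}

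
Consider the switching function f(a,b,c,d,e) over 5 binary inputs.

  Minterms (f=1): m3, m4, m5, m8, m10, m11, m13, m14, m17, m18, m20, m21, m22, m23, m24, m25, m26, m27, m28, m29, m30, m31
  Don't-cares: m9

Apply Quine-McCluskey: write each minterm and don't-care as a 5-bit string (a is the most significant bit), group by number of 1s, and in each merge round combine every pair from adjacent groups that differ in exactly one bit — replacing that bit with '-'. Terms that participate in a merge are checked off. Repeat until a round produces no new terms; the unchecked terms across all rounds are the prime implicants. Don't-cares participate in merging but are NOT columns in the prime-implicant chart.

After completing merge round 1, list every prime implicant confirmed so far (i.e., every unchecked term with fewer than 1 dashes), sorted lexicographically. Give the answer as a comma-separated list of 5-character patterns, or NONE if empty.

NONE

Round 0: 00011✓ 00100✓ 00101✓ 01000✓ 01001✓ 01010✓ 01011✓ 01101✓ 01110✓ 10001✓ 10010✓ 10100✓ 10101✓ 10110✓ 10111✓ 11000✓ 11001✓ 11010✓ 11011✓ 11100✓ 11101✓ 11110✓ 11111✓
Round 1: -0100✓ -0101✓ -1000✓ -1001✓ -1010✓ -1011✓ -1101✓ -1110✓ 0-011 0-101✓ 0010-✓ 01-01✓ 01-10✓ 010-0✓ 010-1✓ 0100-✓ 0101-✓ 1-001✓ 1-010✓ 1-100✓ 1-101✓ 1-110✓ 1-111✓ 10-01✓ 10-10✓ 101-0✓ 101-1✓ 1010-✓ 1011-✓ 11-00✓ 11-01✓ 11-10✓ 11-11✓ 110-0✓ 110-1✓ 1100-✓ 1101-✓ 111-0✓ 111-1✓ 1110-✓ 1111-✓
Round 2: --101 -010- -1-01 -1-10 -10-0✓ -10-1✓ -100-✓ -101-✓ 010--✓ 1--01 1--10 1-1-0✓ 1-1-1✓ 1-10-✓ 1-11-✓ 101--✓ 11--0✓ 11--1✓ 11-0-✓ 11-1-✓ 110--✓ 111--✓
Round 3: -10-- 1-1-- 11---
PIs = {--101, -010-, -1-01, -1-10, -10--, 0-011, 1--01, 1--10, 1-1--, 11---}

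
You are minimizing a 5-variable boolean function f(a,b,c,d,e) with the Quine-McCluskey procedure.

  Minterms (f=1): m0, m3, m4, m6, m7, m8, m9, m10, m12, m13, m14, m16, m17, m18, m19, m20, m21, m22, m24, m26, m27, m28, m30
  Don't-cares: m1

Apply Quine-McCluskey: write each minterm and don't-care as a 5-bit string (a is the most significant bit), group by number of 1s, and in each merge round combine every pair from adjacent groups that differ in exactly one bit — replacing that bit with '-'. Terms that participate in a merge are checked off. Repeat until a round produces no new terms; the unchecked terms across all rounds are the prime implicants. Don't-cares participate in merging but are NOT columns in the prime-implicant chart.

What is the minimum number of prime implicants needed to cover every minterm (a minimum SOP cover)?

Round 0: 00000✓ 00001✓ 00011✓ 00100✓ 00110✓ 00111✓ 01000✓ 01001✓ 01010✓ 01100✓ 01101✓ 01110✓ 10000✓ 10001✓ 10010✓ 10011✓ 10100✓ 10101✓ 10110✓ 11000✓ 11010✓ 11011✓ 11100✓ 11110✓
Round 1: -0000✓ -0001✓ -0011✓ -0100✓ -0110✓ -1000✓ -1010✓ -1100✓ -1110✓ 0-000✓ 0-001✓ 0-100✓ 0-110✓ 00-00✓ 00-11 000-1✓ 0000-✓ 001-0✓ 0011- 01-00✓ 01-01✓ 01-10✓ 010-0✓ 0100-✓ 011-0✓ 0110-✓ 1-000✓ 1-010✓ 1-011✓ 1-100✓ 1-110✓ 10-00✓ 10-01✓ 10-10✓ 100-0✓ 100-1✓ 1000-✓ 1001-✓ 101-0✓ 1010-✓ 11-00✓ 11-10✓ 110-0✓ 1101-✓ 111-0✓
Round 2: --000✓ --100✓ --110✓ -0-00✓ -00-1 -000- -01-0✓ -1-00✓ -1-10✓ -10-0✓ -11-0✓ 0--00✓ 0-00- 0-1-0✓ 01--0✓ 01-0- 1--00✓ 1--10✓ 1-0-0✓ 1-01- 1-1-0✓ 10--0✓ 10-0- 100-- 11--0✓
Round 3: ---00 --1-0 -1--0 1---0
PIs = {---00, --1-0, -00-1, -000-, -1--0, 0-00-, 00-11, 0011-, 01-0-, 1---0, 1-01-, 10-0-, 100--}
Coverage chart:
  m0: ---00,-000-,0-00-
  m3: -00-1,00-11
  m4: ---00,--1-0
  m6: --1-0,0011-
  m7: 00-11,0011-
  m8: ---00,-1--0,0-00-,01-0-
  m9: 0-00-,01-0-
  m10: -1--0 ←essential
  m12: ---00,--1-0,-1--0,01-0-
  m13: 01-0- ←essential
  m14: --1-0,-1--0
  m16: ---00,-000-,1---0,10-0-,100--
  m17: -00-1,-000-,10-0-,100--
  m18: 1---0,1-01-,100--
  m19: -00-1,1-01-,100--
  m20: ---00,--1-0,1---0,10-0-
  m21: 10-0- ←essential
  m22: --1-0,1---0
  m24: ---00,-1--0,1---0
  m26: -1--0,1---0,1-01-
  m27: 1-01- ←essential
  m28: ---00,--1-0,-1--0,1---0
  m30: --1-0,-1--0,1---0
Essential: -1--0, 01-0-, 1-01-, 10-0-
Petrick residual → ---00, --1-0, 00-11
Min cover (7 terms): d'e' + ce' + be' + a'b'de + a'bd' + ac'd + ab'd'

7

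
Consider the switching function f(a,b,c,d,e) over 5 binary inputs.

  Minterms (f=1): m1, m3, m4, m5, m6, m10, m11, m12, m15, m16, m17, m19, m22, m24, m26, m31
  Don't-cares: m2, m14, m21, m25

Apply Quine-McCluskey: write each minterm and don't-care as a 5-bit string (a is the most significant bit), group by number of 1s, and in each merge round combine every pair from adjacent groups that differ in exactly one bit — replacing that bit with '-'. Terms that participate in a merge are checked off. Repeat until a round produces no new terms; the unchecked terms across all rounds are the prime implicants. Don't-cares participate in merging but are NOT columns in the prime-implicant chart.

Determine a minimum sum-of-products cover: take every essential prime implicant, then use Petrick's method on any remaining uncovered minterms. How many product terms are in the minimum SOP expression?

8

[col 0] 00001*, 00010*, 00011*, 00100*, 00101*, 00110*, 01010*, 01011*, 01100*, 01110*, 01111*, 10000*, 10001*, 10011*, 10101*, 10110*, 11000*, 11001*, 11010*, 11111*
[col 1] -0001*, -0011*, -0101*, -0110, -1010, -1111, 0-010*, 0-011*, 0-100*, 0-110*, 00-01*, 00-10*, 000-1*, 0001-*, 001-0*, 0010-, 01-10*, 01-11*, 0101-*, 011-0*, 0111-*, 1-000*, 1-001*, 10-01*, 100-1*, 1000-*, 110-0, 1100-*
[col 2] -0-01, -00-1, 0--10, 0-01-, 0-1-0, 01-1-, 1-00-
Prime implicants: -0-01, -00-1, -0110, -1010, -1111, 0--10, 0-01-, 0-1-0, 0010-, 01-1-, 1-00-, 110-0
PI chart (minterm → PIs covering it):
  1 | -0-01,-00-1
  3 | -00-1,0-01-
  4 | 0-1-0,0010-
  5 | -0-01,0010-
  6 | -0110,0--10,0-1-0
  10 | -1010,0--10,0-01-,01-1-
  11 | 0-01-,01-1-
  12 | 0-1-0  (sole → essential)
  15 | -1111,01-1-
  16 | 1-00-  (sole → essential)
  17 | -0-01,-00-1,1-00-
  19 | -00-1  (sole → essential)
  22 | -0110  (sole → essential)
  24 | 1-00-,110-0
  26 | -1010,110-0
  31 | -1111  (sole → essential)
Essential prime implicants: -00-1, -0110, -1111, 0-1-0, 1-00-
Petrick residual → -0-01, -1010, 0-01-
Minimum SOP uses 8 PIs: b'd'e + b'c'e + b'cde' + bc'de' + bcde + a'c'd + a'ce' + ac'd'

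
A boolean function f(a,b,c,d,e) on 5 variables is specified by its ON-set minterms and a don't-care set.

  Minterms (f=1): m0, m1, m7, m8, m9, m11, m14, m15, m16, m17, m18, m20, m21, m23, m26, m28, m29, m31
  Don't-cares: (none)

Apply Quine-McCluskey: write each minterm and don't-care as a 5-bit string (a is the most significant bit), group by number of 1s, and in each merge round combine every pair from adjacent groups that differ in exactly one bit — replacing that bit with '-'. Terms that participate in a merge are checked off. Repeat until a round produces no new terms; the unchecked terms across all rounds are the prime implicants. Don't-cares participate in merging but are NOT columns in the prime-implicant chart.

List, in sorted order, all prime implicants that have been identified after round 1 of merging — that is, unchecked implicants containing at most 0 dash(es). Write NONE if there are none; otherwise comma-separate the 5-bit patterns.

NONE

[col 0] 00000*, 00001*, 00111*, 01000*, 01001*, 01011*, 01110*, 01111*, 10000*, 10001*, 10010*, 10100*, 10101*, 10111*, 11010*, 11100*, 11101*, 11111*
[col 1] -0000*, -0001*, -0111*, -1111*, 0-000*, 0-001*, 0-111*, 0000-*, 01-11, 010-1, 0100-*, 0111-, 1-010, 1-100*, 1-101*, 1-111*, 10-00*, 10-01*, 100-0, 1000-*, 101-1*, 1010-*, 111-1*, 1110-*
[col 2] --111, -000-, 0-00-, 1-1-1, 1-10-, 10-0-
Prime implicants: --111, -000-, 0-00-, 01-11, 010-1, 0111-, 1-010, 1-1-1, 1-10-, 10-0-, 100-0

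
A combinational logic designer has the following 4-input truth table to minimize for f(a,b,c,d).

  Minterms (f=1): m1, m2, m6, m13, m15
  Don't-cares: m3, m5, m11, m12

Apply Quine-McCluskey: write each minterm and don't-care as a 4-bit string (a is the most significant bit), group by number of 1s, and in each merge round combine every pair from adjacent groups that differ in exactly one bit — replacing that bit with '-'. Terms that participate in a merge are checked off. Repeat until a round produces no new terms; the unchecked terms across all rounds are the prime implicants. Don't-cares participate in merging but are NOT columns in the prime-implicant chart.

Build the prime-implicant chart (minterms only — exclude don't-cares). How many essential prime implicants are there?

1

size-2^0 implicants → 0001(✓)  0010(✓)  0011(✓)  0101(✓)  0110(✓)  1011(✓)  1100(✓)  1101(✓)  1111(✓)
size-2^1 implicants → -011  -101  0-01  0-10  00-1  001-  1-11  11-1  110-
Unchecked terms (primes): -011, -101, 0-01, 0-10, 00-1, 001-, 1-11, 11-1, 110-
Minterm coverage:
  m1 ⊆ 0-01,00-1
  m2 ⊆ 0-10,001-
  m6 ⊆ 0-10 [E]
  m13 ⊆ -101,11-1,110-
  m15 ⊆ 1-11,11-1
E = {0-10}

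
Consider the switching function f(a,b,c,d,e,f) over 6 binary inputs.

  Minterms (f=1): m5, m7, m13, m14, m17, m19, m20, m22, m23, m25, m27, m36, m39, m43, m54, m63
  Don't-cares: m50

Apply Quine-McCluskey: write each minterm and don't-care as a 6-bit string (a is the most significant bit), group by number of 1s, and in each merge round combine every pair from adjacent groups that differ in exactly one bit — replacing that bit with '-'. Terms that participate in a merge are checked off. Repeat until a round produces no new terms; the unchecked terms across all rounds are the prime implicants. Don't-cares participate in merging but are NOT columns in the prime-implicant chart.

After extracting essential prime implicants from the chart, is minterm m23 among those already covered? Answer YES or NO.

[col 0] 000101*, 000111*, 001101*, 001110, 010001*, 010011*, 010100*, 010110*, 010111*, 011001*, 011011*, 100100, 100111*, 101011, 110010*, 110110*, 111111
[col 1] -00111, -10110, 0-0111, 00-101, 0001-1, 01-001*, 01-011*, 010-11, 0100-1*, 0101-0, 01011-, 0110-1*, 110-10
[col 2] 01-0-1
Prime implicants: -00111, -10110, 0-0111, 00-101, 0001-1, 001110, 01-0-1, 010-11, 0101-0, 01011-, 100100, 101011, 110-10, 111111
PI chart (minterm → PIs covering it):
  5 | 00-101,0001-1
  7 | -00111,0-0111,0001-1
  13 | 00-101  (sole → essential)
  14 | 001110  (sole → essential)
  17 | 01-0-1  (sole → essential)
  19 | 01-0-1,010-11
  20 | 0101-0  (sole → essential)
  22 | -10110,0101-0,01011-
  23 | 0-0111,010-11,01011-
  25 | 01-0-1  (sole → essential)
  27 | 01-0-1  (sole → essential)
  36 | 100100  (sole → essential)
  39 | -00111  (sole → essential)
  43 | 101011  (sole → essential)
  54 | -10110,110-10
  63 | 111111  (sole → essential)
Essential prime implicants: -00111, 00-101, 001110, 01-0-1, 0101-0, 100100, 101011, 111111

NO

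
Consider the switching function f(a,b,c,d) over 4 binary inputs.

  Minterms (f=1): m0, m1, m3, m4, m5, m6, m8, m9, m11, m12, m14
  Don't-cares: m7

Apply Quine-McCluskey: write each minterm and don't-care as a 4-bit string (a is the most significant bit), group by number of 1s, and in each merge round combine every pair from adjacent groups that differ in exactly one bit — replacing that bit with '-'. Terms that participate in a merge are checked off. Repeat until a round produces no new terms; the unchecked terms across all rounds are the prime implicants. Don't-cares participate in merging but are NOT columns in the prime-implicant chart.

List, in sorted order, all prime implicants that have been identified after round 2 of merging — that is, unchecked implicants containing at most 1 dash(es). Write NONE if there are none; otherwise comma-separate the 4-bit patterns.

Round 0: 0000✓ 0001✓ 0011✓ 0100✓ 0101✓ 0110✓ 0111✓ 1000✓ 1001✓ 1011✓ 1100✓ 1110✓
Round 1: -000✓ -001✓ -011✓ -100✓ -110✓ 0-00✓ 0-01✓ 0-11✓ 00-1✓ 000-✓ 01-0✓ 01-1✓ 010-✓ 011-✓ 1-00✓ 10-1✓ 100-✓ 11-0✓
Round 2: --00 -0-1 -00- -1-0 0--1 0-0- 01--
PIs = {--00, -0-1, -00-, -1-0, 0--1, 0-0-, 01--}

NONE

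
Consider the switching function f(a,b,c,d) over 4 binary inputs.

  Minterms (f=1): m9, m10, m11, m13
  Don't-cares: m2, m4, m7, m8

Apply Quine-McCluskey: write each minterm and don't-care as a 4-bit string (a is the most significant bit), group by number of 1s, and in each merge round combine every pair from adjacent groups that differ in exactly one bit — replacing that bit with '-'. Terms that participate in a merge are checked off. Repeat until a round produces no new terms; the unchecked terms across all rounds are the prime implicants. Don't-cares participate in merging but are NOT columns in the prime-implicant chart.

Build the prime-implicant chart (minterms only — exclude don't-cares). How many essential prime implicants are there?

Round 0: 0010✓ 0100 0111 1000✓ 1001✓ 1010✓ 1011✓ 1101✓
Round 1: -010 1-01 10-0✓ 10-1✓ 100-✓ 101-✓
Round 2: 10--
PIs = {-010, 0100, 0111, 1-01, 10--}
Coverage chart:
  m9: 1-01,10--
  m10: -010,10--
  m11: 10-- ←essential
  m13: 1-01 ←essential
Essential: 1-01, 10--

2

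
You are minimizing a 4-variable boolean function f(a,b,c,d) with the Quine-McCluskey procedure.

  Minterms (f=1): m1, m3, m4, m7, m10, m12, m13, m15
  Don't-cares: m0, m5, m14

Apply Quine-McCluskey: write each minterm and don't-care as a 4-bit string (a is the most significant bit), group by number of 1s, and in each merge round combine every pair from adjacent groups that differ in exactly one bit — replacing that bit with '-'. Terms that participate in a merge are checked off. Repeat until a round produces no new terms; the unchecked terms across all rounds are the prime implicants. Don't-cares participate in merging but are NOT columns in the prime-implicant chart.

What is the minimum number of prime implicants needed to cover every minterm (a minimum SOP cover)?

4

[col 0] 0000*, 0001*, 0011*, 0100*, 0101*, 0111*, 1010*, 1100*, 1101*, 1110*, 1111*
[col 1] -100*, -101*, -111*, 0-00*, 0-01*, 0-11*, 00-1*, 000-*, 01-1*, 010-*, 1-10, 11-0*, 11-1*, 110-*, 111-*
[col 2] -1-1, -10-, 0--1, 0-0-, 11--
Prime implicants: -1-1, -10-, 0--1, 0-0-, 1-10, 11--
PI chart (minterm → PIs covering it):
  1 | 0--1,0-0-
  3 | 0--1  (sole → essential)
  4 | -10-,0-0-
  7 | -1-1,0--1
  10 | 1-10  (sole → essential)
  12 | -10-,11--
  13 | -1-1,-10-,11--
  15 | -1-1,11--
Essential prime implicants: 0--1, 1-10
Petrick residual → -1-1, -10-
Minimum SOP uses 4 PIs: bd + bc' + a'd + acd'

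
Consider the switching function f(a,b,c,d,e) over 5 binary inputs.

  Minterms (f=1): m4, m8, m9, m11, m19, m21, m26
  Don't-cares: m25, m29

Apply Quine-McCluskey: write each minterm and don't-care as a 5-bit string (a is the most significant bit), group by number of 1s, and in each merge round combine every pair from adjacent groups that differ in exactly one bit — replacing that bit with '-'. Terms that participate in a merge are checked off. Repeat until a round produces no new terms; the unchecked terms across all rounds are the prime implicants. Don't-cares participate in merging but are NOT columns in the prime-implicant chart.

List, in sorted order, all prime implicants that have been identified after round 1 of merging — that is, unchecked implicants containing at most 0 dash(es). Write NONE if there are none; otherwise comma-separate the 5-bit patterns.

size-2^0 implicants → 00100  01000(✓)  01001(✓)  01011(✓)  10011  10101(✓)  11001(✓)  11010  11101(✓)
size-2^1 implicants → -1001  010-1  0100-  1-101  11-01
Unchecked terms (primes): -1001, 00100, 010-1, 0100-, 1-101, 10011, 11-01, 11010

00100, 10011, 11010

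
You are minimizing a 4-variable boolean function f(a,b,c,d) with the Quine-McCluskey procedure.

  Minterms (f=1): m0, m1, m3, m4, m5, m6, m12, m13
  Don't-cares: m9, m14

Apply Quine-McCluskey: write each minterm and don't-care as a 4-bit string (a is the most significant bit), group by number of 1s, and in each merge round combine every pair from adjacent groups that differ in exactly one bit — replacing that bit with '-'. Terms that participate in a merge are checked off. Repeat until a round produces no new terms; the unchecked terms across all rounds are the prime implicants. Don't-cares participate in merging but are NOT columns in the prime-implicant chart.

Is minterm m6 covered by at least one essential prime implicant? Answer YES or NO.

YES

[col 0] 0000*, 0001*, 0011*, 0100*, 0101*, 0110*, 1001*, 1100*, 1101*, 1110*
[col 1] -001*, -100*, -101*, -110*, 0-00*, 0-01*, 00-1, 000-*, 01-0*, 010-*, 1-01*, 11-0*, 110-*
[col 2] --01, -1-0, -10-, 0-0-
Prime implicants: --01, -1-0, -10-, 0-0-, 00-1
PI chart (minterm → PIs covering it):
  0 | 0-0-  (sole → essential)
  1 | --01,0-0-,00-1
  3 | 00-1  (sole → essential)
  4 | -1-0,-10-,0-0-
  5 | --01,-10-,0-0-
  6 | -1-0  (sole → essential)
  12 | -1-0,-10-
  13 | --01,-10-
Essential prime implicants: -1-0, 0-0-, 00-1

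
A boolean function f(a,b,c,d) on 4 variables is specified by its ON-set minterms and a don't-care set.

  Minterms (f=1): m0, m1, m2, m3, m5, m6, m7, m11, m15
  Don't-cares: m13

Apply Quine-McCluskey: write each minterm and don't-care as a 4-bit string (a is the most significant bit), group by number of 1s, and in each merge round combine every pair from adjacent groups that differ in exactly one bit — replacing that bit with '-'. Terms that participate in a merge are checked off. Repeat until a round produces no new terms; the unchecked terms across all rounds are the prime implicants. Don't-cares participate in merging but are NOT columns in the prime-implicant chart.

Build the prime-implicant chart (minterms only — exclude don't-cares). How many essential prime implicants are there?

Round 0: 0000✓ 0001✓ 0010✓ 0011✓ 0101✓ 0110✓ 0111✓ 1011✓ 1101✓ 1111✓
Round 1: -011✓ -101✓ -111✓ 0-01✓ 0-10✓ 0-11✓ 00-0✓ 00-1✓ 000-✓ 001-✓ 01-1✓ 011-✓ 1-11✓ 11-1✓
Round 2: --11 -1-1 0--1 0-1- 00--
PIs = {--11, -1-1, 0--1, 0-1-, 00--}
Coverage chart:
  m0: 00-- ←essential
  m1: 0--1,00--
  m2: 0-1-,00--
  m3: --11,0--1,0-1-,00--
  m5: -1-1,0--1
  m6: 0-1- ←essential
  m7: --11,-1-1,0--1,0-1-
  m11: --11 ←essential
  m15: --11,-1-1
Essential: --11, 0-1-, 00--

3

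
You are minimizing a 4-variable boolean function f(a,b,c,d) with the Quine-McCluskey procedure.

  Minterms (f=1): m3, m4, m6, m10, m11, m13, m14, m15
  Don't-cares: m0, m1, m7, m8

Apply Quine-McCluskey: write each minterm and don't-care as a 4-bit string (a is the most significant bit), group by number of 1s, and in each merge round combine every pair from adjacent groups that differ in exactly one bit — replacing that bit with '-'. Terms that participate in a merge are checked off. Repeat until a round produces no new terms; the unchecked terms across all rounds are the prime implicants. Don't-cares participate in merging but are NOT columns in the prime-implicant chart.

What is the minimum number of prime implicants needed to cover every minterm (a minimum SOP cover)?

Round 0: 0000✓ 0001✓ 0011✓ 0100✓ 0110✓ 0111✓ 1000✓ 1010✓ 1011✓ 1101✓ 1110✓ 1111✓
Round 1: -000 -011✓ -110✓ -111✓ 0-00 0-11✓ 00-1 000- 01-0 011-✓ 1-10✓ 1-11✓ 10-0 101-✓ 11-1 111-✓
Round 2: --11 -11- 1-1-
PIs = {--11, -000, -11-, 0-00, 00-1, 000-, 01-0, 1-1-, 10-0, 11-1}
Coverage chart:
  m3: --11,00-1
  m4: 0-00,01-0
  m6: -11-,01-0
  m10: 1-1-,10-0
  m11: --11,1-1-
  m13: 11-1 ←essential
  m14: -11-,1-1-
  m15: --11,-11-,1-1-,11-1
Essential: 11-1
Petrick residual → --11, 01-0, 1-1-
Min cover (4 terms): cd + a'bd' + ac + abd

4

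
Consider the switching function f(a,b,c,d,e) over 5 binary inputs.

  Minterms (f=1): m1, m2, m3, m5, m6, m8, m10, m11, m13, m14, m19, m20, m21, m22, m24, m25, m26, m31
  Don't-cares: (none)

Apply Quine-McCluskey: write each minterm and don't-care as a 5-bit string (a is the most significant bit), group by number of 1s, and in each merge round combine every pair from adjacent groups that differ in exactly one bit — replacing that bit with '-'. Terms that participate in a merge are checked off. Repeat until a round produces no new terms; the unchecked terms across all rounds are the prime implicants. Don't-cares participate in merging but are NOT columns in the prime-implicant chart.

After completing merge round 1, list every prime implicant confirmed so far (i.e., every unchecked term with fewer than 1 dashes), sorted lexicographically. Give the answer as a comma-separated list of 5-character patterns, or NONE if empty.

Round 0: 00001✓ 00010✓ 00011✓ 00101✓ 00110✓ 01000✓ 01010✓ 01011✓ 01101✓ 01110✓ 10011✓ 10100✓ 10101✓ 10110✓ 11000✓ 11001✓ 11010✓ 11111
Round 1: -0011 -0101 -0110 -1000✓ -1010✓ 0-010✓ 0-011✓ 0-101 0-110✓ 00-01 00-10✓ 000-1 0001-✓ 01-10✓ 010-0✓ 0101-✓ 101-0 1010- 110-0✓ 1100-
Round 2: -10-0 0--10 0-01-
PIs = {-0011, -0101, -0110, -10-0, 0--10, 0-01-, 0-101, 00-01, 000-1, 101-0, 1010-, 1100-, 11111}

11111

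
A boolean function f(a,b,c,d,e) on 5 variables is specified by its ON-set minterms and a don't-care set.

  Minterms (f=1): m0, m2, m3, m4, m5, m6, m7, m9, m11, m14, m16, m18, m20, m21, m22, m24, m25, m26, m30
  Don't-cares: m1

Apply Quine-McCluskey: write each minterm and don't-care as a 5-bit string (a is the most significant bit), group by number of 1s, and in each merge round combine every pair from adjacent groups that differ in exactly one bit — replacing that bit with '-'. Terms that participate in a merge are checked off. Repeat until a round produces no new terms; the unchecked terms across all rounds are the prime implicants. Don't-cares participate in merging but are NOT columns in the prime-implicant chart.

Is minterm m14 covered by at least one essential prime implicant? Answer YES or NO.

size-2^0 implicants → 00000(✓)  00001(✓)  00010(✓)  00011(✓)  00100(✓)  00101(✓)  00110(✓)  00111(✓)  01001(✓)  01011(✓)  01110(✓)  10000(✓)  10010(✓)  10100(✓)  10101(✓)  10110(✓)  11000(✓)  11001(✓)  11010(✓)  11110(✓)
size-2^1 implicants → -0000(✓)  -0010(✓)  -0100(✓)  -0101(✓)  -0110(✓)  -1001  -1110(✓)  0-001(✓)  0-011(✓)  0-110(✓)  00-00(✓)  00-01(✓)  00-10(✓)  00-11(✓)  000-0(✓)  000-1(✓)  0000-(✓)  0001-(✓)  001-0(✓)  001-1(✓)  0010-(✓)  0011-(✓)  010-1(✓)  1-000(✓)  1-010(✓)  1-110(✓)  10-00(✓)  10-10(✓)  100-0(✓)  101-0(✓)  1010-(✓)  11-10(✓)  110-0(✓)  1100-
size-2^2 implicants → --110  -0-00(✓)  -0-10(✓)  -00-0(✓)  -01-0(✓)  -010-  0-0-1  00--0(✓)  00--1(✓)  00-0-(✓)  00-1-(✓)  000--(✓)  001--(✓)  1--10  1-0-0  10--0(✓)
size-2^3 implicants → -0--0  00---
Unchecked terms (primes): --110, -0--0, -010-, -1001, 0-0-1, 00---, 1--10, 1-0-0, 1100-
Minterm coverage:
  m0 ⊆ -0--0,00---
  m2 ⊆ -0--0,00---
  m3 ⊆ 0-0-1,00---
  m4 ⊆ -0--0,-010-,00---
  m5 ⊆ -010-,00---
  m6 ⊆ --110,-0--0,00---
  m7 ⊆ 00--- [E]
  m9 ⊆ -1001,0-0-1
  m11 ⊆ 0-0-1 [E]
  m14 ⊆ --110 [E]
  m16 ⊆ -0--0,1-0-0
  m18 ⊆ -0--0,1--10,1-0-0
  m20 ⊆ -0--0,-010-
  m21 ⊆ -010- [E]
  m22 ⊆ --110,-0--0,1--10
  m24 ⊆ 1-0-0,1100-
  m25 ⊆ -1001,1100-
  m26 ⊆ 1--10,1-0-0
  m30 ⊆ --110,1--10
E = {--110, -010-, 0-0-1, 00---}

YES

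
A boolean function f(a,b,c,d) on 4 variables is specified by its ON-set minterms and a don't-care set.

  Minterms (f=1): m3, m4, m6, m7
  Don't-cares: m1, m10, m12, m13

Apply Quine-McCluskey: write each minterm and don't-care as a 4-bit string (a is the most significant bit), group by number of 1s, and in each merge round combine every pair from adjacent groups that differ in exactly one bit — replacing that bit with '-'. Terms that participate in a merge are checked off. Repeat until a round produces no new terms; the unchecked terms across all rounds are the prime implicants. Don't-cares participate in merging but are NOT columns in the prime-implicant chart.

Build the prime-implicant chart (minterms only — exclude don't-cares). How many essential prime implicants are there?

0

size-2^0 implicants → 0001(✓)  0011(✓)  0100(✓)  0110(✓)  0111(✓)  1010  1100(✓)  1101(✓)
size-2^1 implicants → -100  0-11  00-1  01-0  011-  110-
Unchecked terms (primes): -100, 0-11, 00-1, 01-0, 011-, 1010, 110-
Minterm coverage:
  m3 ⊆ 0-11,00-1
  m4 ⊆ -100,01-0
  m6 ⊆ 01-0,011-
  m7 ⊆ 0-11,011-
(no essential prime implicants)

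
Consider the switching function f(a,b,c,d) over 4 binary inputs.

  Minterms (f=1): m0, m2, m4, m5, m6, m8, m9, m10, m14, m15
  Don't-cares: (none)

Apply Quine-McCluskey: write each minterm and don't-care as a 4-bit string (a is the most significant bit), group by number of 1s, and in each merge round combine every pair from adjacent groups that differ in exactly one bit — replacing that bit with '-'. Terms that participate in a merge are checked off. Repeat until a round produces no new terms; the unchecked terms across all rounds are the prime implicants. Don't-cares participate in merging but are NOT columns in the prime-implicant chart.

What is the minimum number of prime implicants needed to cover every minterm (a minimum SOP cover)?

5

size-2^0 implicants → 0000(✓)  0010(✓)  0100(✓)  0101(✓)  0110(✓)  1000(✓)  1001(✓)  1010(✓)  1110(✓)  1111(✓)
size-2^1 implicants → -000(✓)  -010(✓)  -110(✓)  0-00(✓)  0-10(✓)  00-0(✓)  01-0(✓)  010-  1-10(✓)  10-0(✓)  100-  111-
size-2^2 implicants → --10  -0-0  0--0
Unchecked terms (primes): --10, -0-0, 0--0, 010-, 100-, 111-
Minterm coverage:
  m0 ⊆ -0-0,0--0
  m2 ⊆ --10,-0-0,0--0
  m4 ⊆ 0--0,010-
  m5 ⊆ 010- [E]
  m6 ⊆ --10,0--0
  m8 ⊆ -0-0,100-
  m9 ⊆ 100- [E]
  m10 ⊆ --10,-0-0
  m14 ⊆ --10,111-
  m15 ⊆ 111- [E]
E = {010-, 100-, 111-}
Petrick residual → --10, -0-0
Cover = cd' + b'd' + a'bc' + ab'c' + abc  |cover|=5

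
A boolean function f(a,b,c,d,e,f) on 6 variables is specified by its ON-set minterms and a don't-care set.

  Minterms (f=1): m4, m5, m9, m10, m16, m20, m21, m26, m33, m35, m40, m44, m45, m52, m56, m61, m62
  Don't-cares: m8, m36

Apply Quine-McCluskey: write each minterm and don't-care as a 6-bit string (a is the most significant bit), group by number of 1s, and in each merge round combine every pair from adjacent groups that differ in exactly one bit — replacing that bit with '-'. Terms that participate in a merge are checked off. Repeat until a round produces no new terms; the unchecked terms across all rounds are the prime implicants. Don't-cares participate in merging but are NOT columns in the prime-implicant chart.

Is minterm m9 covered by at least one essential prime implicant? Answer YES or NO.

Round 0: 000100✓ 000101✓ 001000✓ 001001✓ 001010✓ 010000✓ 010100✓ 010101✓ 011010✓ 100001✓ 100011✓ 100100✓ 101000✓ 101100✓ 101101✓ 110100✓ 111000✓ 111101✓ 111110
Round 1: -00100✓ -01000 -10100✓ 0-0100✓ 0-0101✓ 0-1010 00010-✓ 0010-0 00100- 010-00 01010-✓ 1-0100✓ 1-1000 1-1101 10-100 1000-1 101-00 10110-
Round 2: --0100 0-010-
PIs = {--0100, -01000, 0-010-, 0-1010, 0010-0, 00100-, 010-00, 1-1000, 1-1101, 10-100, 1000-1, 101-00, 10110-, 111110}
Coverage chart:
  m4: --0100,0-010-
  m5: 0-010- ←essential
  m9: 00100- ←essential
  m10: 0-1010,0010-0
  m16: 010-00 ←essential
  m20: --0100,0-010-,010-00
  m21: 0-010- ←essential
  m26: 0-1010 ←essential
  m33: 1000-1 ←essential
  m35: 1000-1 ←essential
  m40: -01000,1-1000,101-00
  m44: 10-100,101-00,10110-
  m45: 1-1101,10110-
  m52: --0100 ←essential
  m56: 1-1000 ←essential
  m61: 1-1101 ←essential
  m62: 111110 ←essential
Essential: --0100, 0-010-, 0-1010, 00100-, 010-00, 1-1000, 1-1101, 1000-1, 111110

YES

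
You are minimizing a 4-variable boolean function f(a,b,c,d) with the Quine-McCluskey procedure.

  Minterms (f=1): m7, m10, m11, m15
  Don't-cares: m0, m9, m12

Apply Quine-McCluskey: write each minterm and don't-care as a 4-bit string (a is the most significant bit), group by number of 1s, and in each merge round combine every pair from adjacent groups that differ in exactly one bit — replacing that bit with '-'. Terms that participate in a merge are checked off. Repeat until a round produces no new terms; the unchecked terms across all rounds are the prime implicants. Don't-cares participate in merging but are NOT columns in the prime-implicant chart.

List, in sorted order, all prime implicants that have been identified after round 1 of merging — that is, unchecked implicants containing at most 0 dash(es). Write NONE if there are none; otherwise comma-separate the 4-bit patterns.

0000, 1100

[col 0] 0000, 0111*, 1001*, 1010*, 1011*, 1100, 1111*
[col 1] -111, 1-11, 10-1, 101-
Prime implicants: -111, 0000, 1-11, 10-1, 101-, 1100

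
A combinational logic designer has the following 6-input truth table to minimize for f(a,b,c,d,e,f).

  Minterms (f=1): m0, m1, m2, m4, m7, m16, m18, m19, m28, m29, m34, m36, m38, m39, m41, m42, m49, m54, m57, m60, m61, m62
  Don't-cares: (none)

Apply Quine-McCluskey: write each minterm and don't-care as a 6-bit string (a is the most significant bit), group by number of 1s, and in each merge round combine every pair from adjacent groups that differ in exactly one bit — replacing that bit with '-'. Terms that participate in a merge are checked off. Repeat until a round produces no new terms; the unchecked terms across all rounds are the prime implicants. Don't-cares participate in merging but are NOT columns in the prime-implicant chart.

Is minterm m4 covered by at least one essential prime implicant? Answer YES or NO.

NO

size-2^0 implicants → 000000(✓)  000001(✓)  000010(✓)  000100(✓)  000111(✓)  010000(✓)  010010(✓)  010011(✓)  011100(✓)  011101(✓)  100010(✓)  100100(✓)  100110(✓)  100111(✓)  101001(✓)  101010(✓)  110001(✓)  110110(✓)  111001(✓)  111100(✓)  111101(✓)  111110(✓)
size-2^1 implicants → -00010  -00100  -00111  -11100(✓)  -11101(✓)  0-0000(✓)  0-0010(✓)  000-00  0000-0(✓)  00000-  0100-0(✓)  01001-  01110-(✓)  1-0110  1-1001  10-010  100-10  1001-0  10011-  11-001  11-110  111-01  1111-0  11110-(✓)
size-2^2 implicants → -1110-  0-00-0
Unchecked terms (primes): -00010, -00100, -00111, -1110-, 0-00-0, 000-00, 00000-, 01001-, 1-0110, 1-1001, 10-010, 100-10, 1001-0, 10011-, 11-001, 11-110, 111-01, 1111-0
Minterm coverage:
  m0 ⊆ 0-00-0,000-00,00000-
  m1 ⊆ 00000- [E]
  m2 ⊆ -00010,0-00-0
  m4 ⊆ -00100,000-00
  m7 ⊆ -00111 [E]
  m16 ⊆ 0-00-0 [E]
  m18 ⊆ 0-00-0,01001-
  m19 ⊆ 01001- [E]
  m28 ⊆ -1110- [E]
  m29 ⊆ -1110- [E]
  m34 ⊆ -00010,10-010,100-10
  m36 ⊆ -00100,1001-0
  m38 ⊆ 1-0110,100-10,1001-0,10011-
  m39 ⊆ -00111,10011-
  m41 ⊆ 1-1001 [E]
  m42 ⊆ 10-010 [E]
  m49 ⊆ 11-001 [E]
  m54 ⊆ 1-0110,11-110
  m57 ⊆ 1-1001,11-001,111-01
  m60 ⊆ -1110-,1111-0
  m61 ⊆ -1110-,111-01
  m62 ⊆ 11-110,1111-0
E = {-00111, -1110-, 0-00-0, 00000-, 01001-, 1-1001, 10-010, 11-001}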